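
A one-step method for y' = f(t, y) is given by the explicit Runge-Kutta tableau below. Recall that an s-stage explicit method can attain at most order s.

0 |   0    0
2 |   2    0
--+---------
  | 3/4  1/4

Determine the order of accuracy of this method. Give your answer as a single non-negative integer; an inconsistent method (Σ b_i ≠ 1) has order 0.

b = (3/4, 1/4)
c = (0, 2)
Σ b_i: 3/4·1 + 1/4·1 = 1 ✓
b·c: 1/4·2 = 1/2 ✓; 2 stages ⇒ order 2.

2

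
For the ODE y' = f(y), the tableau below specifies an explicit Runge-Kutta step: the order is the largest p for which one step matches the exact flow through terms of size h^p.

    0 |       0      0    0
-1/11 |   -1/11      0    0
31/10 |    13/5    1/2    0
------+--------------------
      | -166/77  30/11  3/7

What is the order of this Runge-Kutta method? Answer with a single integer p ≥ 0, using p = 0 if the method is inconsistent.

1

b = (-166/77, 30/11, 3/7)
c = (0, -1/11, 31/10)
Ac = (0, 0, -1/22)
Σ b_i: (-166/77)·1 + 30/11·1 + 3/7·1 = 1 ✓
b·c: 30/11·(-1/11) + 3/7·31/10 = 9153/8470 ≠ 1/2 ⇒ order 1.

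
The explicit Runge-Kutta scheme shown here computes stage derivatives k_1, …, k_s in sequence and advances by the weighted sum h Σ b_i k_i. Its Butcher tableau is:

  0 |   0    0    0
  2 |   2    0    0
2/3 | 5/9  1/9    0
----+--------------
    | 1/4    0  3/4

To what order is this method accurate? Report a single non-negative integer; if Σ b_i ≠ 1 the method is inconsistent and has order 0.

b = (1/4, 0, 3/4)
c = (0, 2, 2/3)
Ac = (0, 0, 2/9)
Σ b_i: 1/4·1 + 3/4·1 = 1 ✓
b·c: 3/4·2/3 = 1/2 ✓
b·c²: 3/4·4/9 = 1/3 ✓
b·Ac: 3/4·2/9 = 1/6 ✓; 3 stages ⇒ order 3.

3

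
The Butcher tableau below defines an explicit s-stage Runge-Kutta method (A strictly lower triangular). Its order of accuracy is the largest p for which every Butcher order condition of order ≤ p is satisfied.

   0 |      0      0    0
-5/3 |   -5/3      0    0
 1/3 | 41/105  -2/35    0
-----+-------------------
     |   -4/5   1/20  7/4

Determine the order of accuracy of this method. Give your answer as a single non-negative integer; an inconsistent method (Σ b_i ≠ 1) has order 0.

3

b = (-4/5, 1/20, 7/4)
c = (0, -5/3, 1/3)
Ac = (0, 0, 2/21)
Σ b_i: (-4/5)·1 + 1/20·1 + 7/4·1 = 1 ✓
b·c: 1/20·(-5/3) + 7/4·1/3 = 1/2 ✓
b·c²: 1/20·25/9 + 7/4·1/9 = 1/3 ✓
b·Ac: 7/4·2/21 = 1/6 ✓; 3 stages ⇒ order 3.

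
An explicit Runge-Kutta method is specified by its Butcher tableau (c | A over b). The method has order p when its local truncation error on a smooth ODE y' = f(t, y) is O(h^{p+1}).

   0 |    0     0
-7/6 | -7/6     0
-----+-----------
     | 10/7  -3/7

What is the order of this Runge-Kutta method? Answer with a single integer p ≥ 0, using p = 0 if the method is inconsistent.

b = (10/7, -3/7)
c = (0, -7/6)
Σ b_i: 10/7·1 + (-3/7)·1 = 1 ✓
b·c: (-3/7)·(-7/6) = 1/2 ✓; 2 stages ⇒ order 2.

2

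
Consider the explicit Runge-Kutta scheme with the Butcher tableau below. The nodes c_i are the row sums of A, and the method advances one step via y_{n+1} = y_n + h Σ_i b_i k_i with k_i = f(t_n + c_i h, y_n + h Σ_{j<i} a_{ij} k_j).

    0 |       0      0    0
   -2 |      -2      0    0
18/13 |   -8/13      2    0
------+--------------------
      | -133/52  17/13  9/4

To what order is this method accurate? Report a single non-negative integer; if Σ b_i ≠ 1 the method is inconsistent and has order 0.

2

b = (-133/52, 17/13, 9/4)
c = (0, -2, 18/13)
Ac = (0, 0, -4)
Σ b_i: (-133/52)·1 + 17/13·1 + 9/4·1 = 1 ✓
b·c: 17/13·(-2) + 9/4·18/13 = 1/2 ✓
b·c²: 17/13·4 + 9/4·324/169 = 1613/169 ≠ 1/3 ⇒ order 2.
b·Ac: 9/4·(-4) = -9 ≠ 1/6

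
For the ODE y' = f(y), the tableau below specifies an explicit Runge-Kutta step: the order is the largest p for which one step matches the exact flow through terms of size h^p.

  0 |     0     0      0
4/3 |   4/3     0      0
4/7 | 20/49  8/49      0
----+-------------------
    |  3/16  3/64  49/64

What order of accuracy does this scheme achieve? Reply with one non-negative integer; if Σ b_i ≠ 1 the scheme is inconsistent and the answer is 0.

3

b = (3/16, 3/64, 49/64)
c = (0, 4/3, 4/7)
Ac = (0, 0, 32/147)
Σ b_i: 3/16·1 + 3/64·1 + 49/64·1 = 1 ✓
b·c: 3/64·4/3 + 49/64·4/7 = 1/2 ✓
b·c²: 3/64·16/9 + 49/64·16/49 = 1/3 ✓
b·Ac: 49/64·32/147 = 1/6 ✓; 3 stages ⇒ order 3.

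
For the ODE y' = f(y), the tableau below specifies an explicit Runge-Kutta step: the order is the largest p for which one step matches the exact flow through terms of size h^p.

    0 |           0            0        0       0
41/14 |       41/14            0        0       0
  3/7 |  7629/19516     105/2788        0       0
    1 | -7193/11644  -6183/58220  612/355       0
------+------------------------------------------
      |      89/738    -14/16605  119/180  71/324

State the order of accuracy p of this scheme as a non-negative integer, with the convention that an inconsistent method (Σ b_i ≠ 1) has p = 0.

b = (89/738, -14/16605, 119/180, 71/324)
c = (0, 41/14, 3/7, 1)
Ac = (0, 0, 15/136, 243/568)
Σ b_i: 89/738·1 + (-14/16605)·1 + 119/180·1 + 71/324·1 = 1 ✓
b·c: (-14/16605)·41/14 + 119/180·3/7 + 71/324·1 = 1/2 ✓
b·c²: (-14/16605)·1681/196 + 119/180·9/49 + 71/324·1 = 1/3 ✓
b·Ac: 119/180·15/136 + 71/324·243/568 = 1/6 ✓
b·c³: (-14/16605)·68921/2744 + 119/180·27/343 + 71/324·1 = 1/4 ✓
b·(c∘Ac): 119/180·45/952 + 71/324·243/568 = 1/8 ✓
b·Ac²: 119/180·615/1904 + 71/324·(-675/1136) = 1/12 ✓
b·A²c: 71/324·27/142 = 1/24 ✓; 4 stages ⇒ order 4.

4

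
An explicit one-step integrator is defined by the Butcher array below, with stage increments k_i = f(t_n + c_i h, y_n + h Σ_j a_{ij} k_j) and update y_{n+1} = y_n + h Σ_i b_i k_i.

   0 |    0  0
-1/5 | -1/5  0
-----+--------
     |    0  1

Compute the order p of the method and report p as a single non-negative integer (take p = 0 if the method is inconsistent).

b = (0, 1)
c = (0, -1/5)
Σ b_i: 1·1 = 1 ✓
b·c: 1·(-1/5) = -1/5 ≠ 1/2 ⇒ order 1.

1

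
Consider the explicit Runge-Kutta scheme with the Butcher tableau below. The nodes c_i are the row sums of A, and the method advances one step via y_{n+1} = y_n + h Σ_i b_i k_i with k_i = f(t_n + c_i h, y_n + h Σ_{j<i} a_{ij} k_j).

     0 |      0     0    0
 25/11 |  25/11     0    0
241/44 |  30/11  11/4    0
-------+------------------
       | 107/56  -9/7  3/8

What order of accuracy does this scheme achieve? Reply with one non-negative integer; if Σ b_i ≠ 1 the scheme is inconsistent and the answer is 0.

1

b = (107/56, -9/7, 3/8)
c = (0, 25/11, 241/44)
Ac = (0, 0, 25/4)
Σ b_i: 107/56·1 + (-9/7)·1 + 3/8·1 = 1 ✓
b·c: (-9/7)·25/11 + 3/8·241/44 = -2139/2464 ≠ 1/2 ⇒ order 1.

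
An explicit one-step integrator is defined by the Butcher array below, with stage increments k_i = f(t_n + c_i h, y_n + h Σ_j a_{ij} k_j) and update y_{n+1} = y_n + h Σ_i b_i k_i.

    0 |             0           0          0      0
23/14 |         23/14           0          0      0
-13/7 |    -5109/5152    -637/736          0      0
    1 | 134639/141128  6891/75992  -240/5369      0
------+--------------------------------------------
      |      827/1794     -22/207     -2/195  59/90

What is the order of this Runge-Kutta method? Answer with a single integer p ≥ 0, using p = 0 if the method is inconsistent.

b = (827/1794, -22/207, -2/195, 59/90)
c = (0, 23/14, -13/7, 1)
Ac = (0, 0, -91/64, 219/944)
Σ b_i: 827/1794·1 + (-22/207)·1 + (-2/195)·1 + 59/90·1 = 1 ✓
b·c: (-22/207)·23/14 + (-2/195)·(-13/7) + 59/90·1 = 1/2 ✓
b·c²: (-22/207)·529/196 + (-2/195)·169/49 + 59/90·1 = 1/3 ✓
b·Ac: (-2/195)·(-91/64) + 59/90·219/944 = 1/6 ✓
b·c³: (-22/207)·12167/2744 + (-2/195)·(-2197/343) + 59/90·1 = 1/4 ✓
b·(c∘Ac): (-2/195)·169/64 + 59/90·219/944 = 1/8 ✓
b·Ac²: (-2/195)·(-299/128) + 59/90·171/1888 = 1/12 ✓
b·A²c: 59/90·15/236 = 1/24 ✓; 4 stages ⇒ order 4.

4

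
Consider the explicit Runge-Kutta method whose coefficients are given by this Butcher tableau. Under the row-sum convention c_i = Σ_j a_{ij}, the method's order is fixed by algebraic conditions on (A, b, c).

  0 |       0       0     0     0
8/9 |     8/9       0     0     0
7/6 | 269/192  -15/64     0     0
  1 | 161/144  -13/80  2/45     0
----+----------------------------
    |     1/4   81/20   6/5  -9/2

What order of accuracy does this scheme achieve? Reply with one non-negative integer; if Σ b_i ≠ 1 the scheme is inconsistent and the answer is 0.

4

b = (1/4, 81/20, 6/5, -9/2)
c = (0, 8/9, 7/6, 1)
Ac = (0, 0, -5/24, -5/54)
Σ b_i: 1/4·1 + 81/20·1 + 6/5·1 + (-9/2)·1 = 1 ✓
b·c: 81/20·8/9 + 6/5·7/6 + (-9/2)·1 = 1/2 ✓
b·c²: 81/20·64/81 + 6/5·49/36 + (-9/2)·1 = 1/3 ✓
b·Ac: 6/5·(-5/24) + (-9/2)·(-5/54) = 1/6 ✓
b·c³: 81/20·512/729 + 6/5·343/216 + (-9/2)·1 = 1/4 ✓
b·(c∘Ac): 6/5·(-35/144) + (-9/2)·(-5/54) = 1/8 ✓
b·Ac²: 6/5·(-5/27) + (-9/2)·(-11/162) = 1/12 ✓
b·A²c: (-9/2)·(-1/108) = 1/24 ✓; 4 stages ⇒ order 4.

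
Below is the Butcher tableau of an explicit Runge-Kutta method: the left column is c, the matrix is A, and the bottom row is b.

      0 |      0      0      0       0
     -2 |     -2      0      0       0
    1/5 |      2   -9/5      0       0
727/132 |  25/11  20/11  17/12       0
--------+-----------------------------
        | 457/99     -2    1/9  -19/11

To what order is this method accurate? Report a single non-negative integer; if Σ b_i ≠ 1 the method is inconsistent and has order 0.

b = (457/99, -2, 1/9, -19/11)
c = (0, -2, 1/5, 727/132)
Ac = (0, 0, 18/5, -2213/660)
Σ b_i: 457/99·1 + (-2)·1 + 1/9·1 + (-19/11)·1 = 1 ✓
b·c: (-2)·(-2) + 1/9·1/5 + (-19/11)·727/132 = -119591/21780 ≠ 1/2 ⇒ order 1.

1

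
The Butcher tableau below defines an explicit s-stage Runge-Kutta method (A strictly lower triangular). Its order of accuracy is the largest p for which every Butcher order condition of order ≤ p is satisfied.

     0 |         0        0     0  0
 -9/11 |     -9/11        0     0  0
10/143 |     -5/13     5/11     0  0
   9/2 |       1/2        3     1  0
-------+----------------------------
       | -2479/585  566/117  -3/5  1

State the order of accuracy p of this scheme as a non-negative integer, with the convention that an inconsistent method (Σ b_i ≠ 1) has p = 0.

2

b = (-2479/585, 566/117, -3/5, 1)
c = (0, -9/11, 10/143, 9/2)
Ac = (0, 0, -45/121, -31/13)
Σ b_i: (-2479/585)·1 + 566/117·1 + (-3/5)·1 + 1·1 = 1 ✓
b·c: 566/117·(-9/11) + (-3/5)·10/143 + 1·9/2 = 1/2 ✓
b·c²: 566/117·81/121 + (-3/5)·100/20449 + 1·81/4 = 1921017/81796 ≠ 1/3 ⇒ order 2.
b·Ac: (-3/5)·(-45/121) + 1·(-31/13) = -3400/1573 ≠ 1/6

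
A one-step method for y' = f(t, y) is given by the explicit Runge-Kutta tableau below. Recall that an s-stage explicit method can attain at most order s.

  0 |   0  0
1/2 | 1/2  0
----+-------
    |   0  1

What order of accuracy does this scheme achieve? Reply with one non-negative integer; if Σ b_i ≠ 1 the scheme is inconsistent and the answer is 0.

2

b = (0, 1)
c = (0, 1/2)
Σ b_i: 1·1 = 1 ✓
b·c: 1·1/2 = 1/2 ✓; 2 stages ⇒ order 2.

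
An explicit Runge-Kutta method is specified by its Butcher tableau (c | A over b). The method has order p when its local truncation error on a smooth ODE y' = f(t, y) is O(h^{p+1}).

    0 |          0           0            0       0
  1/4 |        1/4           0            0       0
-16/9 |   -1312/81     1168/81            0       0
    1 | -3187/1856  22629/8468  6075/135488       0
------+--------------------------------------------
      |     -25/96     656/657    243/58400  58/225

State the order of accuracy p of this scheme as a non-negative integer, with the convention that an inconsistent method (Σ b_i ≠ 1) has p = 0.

b = (-25/96, 656/657, 243/58400, 58/225)
c = (0, 1/4, -16/9, 1)
Ac = (0, 0, 292/81, 273/464)
Σ b_i: (-25/96)·1 + 656/657·1 + 243/58400·1 + 58/225·1 = 1 ✓
b·c: 656/657·1/4 + 243/58400·(-16/9) + 58/225·1 = 1/2 ✓
b·c²: 656/657·1/16 + 243/58400·256/81 + 58/225·1 = 1/3 ✓
b·Ac: 243/58400·292/81 + 58/225·273/464 = 1/6 ✓
b·c³: 656/657·1/64 + 243/58400·(-4096/729) + 58/225·1 = 1/4 ✓
b·(c∘Ac): 243/58400·(-4672/729) + 58/225·273/464 = 1/8 ✓
b·Ac²: 243/58400·73/81 + 58/225·573/1856 = 1/12 ✓
b·A²c: 58/225·75/464 = 1/24 ✓; 4 stages ⇒ order 4.

4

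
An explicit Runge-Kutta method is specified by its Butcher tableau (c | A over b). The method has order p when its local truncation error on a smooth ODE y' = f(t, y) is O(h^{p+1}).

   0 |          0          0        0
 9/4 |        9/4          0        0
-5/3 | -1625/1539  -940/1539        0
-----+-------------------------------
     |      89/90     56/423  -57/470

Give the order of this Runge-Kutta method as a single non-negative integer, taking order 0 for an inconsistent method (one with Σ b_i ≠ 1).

b = (89/90, 56/423, -57/470)
c = (0, 9/4, -5/3)
Ac = (0, 0, -235/171)
Σ b_i: 89/90·1 + 56/423·1 + (-57/470)·1 = 1 ✓
b·c: 56/423·9/4 + (-57/470)·(-5/3) = 1/2 ✓
b·c²: 56/423·81/16 + (-57/470)·25/9 = 1/3 ✓
b·Ac: (-57/470)·(-235/171) = 1/6 ✓; 3 stages ⇒ order 3.

3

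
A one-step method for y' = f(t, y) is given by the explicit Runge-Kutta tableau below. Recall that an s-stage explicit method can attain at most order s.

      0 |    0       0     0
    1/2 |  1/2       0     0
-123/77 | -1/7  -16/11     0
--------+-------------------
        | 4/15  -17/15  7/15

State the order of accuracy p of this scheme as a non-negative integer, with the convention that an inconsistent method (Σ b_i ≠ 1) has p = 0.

0

b = (4/15, -17/15, 7/15)
c = (0, 1/2, -123/77)
Ac = (0, 0, -8/11)
Σ b_i: 4/15·1 + (-17/15)·1 + 7/15·1 = -2/5 ≠ 1 ⇒ order 0.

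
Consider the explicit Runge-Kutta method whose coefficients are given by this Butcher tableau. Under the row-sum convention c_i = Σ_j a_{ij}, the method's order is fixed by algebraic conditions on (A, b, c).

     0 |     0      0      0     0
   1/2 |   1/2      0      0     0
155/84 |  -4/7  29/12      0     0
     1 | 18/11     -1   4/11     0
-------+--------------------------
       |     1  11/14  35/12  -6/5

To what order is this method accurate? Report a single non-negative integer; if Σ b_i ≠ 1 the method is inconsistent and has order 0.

0

b = (1, 11/14, 35/12, -6/5)
c = (0, 1/2, 155/84, 1)
Ac = (0, 0, 29/24, 79/462)
Σ b_i: 1·1 + 11/14·1 + 35/12·1 + (-6/5)·1 = 1471/420 ≠ 1 ⇒ order 0.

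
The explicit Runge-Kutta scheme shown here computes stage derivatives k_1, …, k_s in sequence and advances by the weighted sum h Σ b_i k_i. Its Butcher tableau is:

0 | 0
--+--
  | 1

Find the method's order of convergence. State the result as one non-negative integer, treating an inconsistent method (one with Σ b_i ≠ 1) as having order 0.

1

b = (1)
c = (0)
Σ b_i: 1·1 = 1 ✓; 1 stage ⇒ order 1.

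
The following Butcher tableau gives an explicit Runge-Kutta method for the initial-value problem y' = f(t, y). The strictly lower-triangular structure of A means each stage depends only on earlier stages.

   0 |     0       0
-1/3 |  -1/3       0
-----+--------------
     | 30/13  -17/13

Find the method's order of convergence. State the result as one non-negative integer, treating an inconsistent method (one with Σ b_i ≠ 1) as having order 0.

b = (30/13, -17/13)
c = (0, -1/3)
Σ b_i: 30/13·1 + (-17/13)·1 = 1 ✓
b·c: (-17/13)·(-1/3) = 17/39 ≠ 1/2 ⇒ order 1.

1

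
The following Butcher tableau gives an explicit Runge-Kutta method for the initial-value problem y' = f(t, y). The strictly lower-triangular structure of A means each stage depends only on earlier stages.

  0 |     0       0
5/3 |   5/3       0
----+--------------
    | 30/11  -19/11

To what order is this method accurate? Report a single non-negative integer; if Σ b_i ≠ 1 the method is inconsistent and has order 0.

1

b = (30/11, -19/11)
c = (0, 5/3)
Σ b_i: 30/11·1 + (-19/11)·1 = 1 ✓
b·c: (-19/11)·5/3 = -95/33 ≠ 1/2 ⇒ order 1.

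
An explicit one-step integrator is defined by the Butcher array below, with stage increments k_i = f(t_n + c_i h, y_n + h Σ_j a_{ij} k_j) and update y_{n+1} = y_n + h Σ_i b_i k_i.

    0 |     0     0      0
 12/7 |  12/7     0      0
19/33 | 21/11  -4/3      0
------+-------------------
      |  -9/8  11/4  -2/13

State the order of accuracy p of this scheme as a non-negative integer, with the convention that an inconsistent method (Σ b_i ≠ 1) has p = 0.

b = (-9/8, 11/4, -2/13)
c = (0, 12/7, 19/33)
Ac = (0, 0, -16/7)
Σ b_i: (-9/8)·1 + 11/4·1 + (-2/13)·1 = 153/104 ≠ 1 ⇒ order 0.

0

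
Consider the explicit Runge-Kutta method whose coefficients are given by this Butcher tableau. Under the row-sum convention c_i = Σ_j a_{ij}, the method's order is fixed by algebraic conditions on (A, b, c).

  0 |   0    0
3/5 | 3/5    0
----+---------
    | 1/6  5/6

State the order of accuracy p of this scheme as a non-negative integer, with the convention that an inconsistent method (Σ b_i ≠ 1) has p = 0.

b = (1/6, 5/6)
c = (0, 3/5)
Σ b_i: 1/6·1 + 5/6·1 = 1 ✓
b·c: 5/6·3/5 = 1/2 ✓; 2 stages ⇒ order 2.

2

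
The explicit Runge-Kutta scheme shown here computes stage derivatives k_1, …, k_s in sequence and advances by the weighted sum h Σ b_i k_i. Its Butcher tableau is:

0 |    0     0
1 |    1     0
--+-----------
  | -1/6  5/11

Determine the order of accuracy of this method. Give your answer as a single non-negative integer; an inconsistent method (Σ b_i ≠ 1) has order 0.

0

b = (-1/6, 5/11)
c = (0, 1)
Σ b_i: (-1/6)·1 + 5/11·1 = 19/66 ≠ 1 ⇒ order 0.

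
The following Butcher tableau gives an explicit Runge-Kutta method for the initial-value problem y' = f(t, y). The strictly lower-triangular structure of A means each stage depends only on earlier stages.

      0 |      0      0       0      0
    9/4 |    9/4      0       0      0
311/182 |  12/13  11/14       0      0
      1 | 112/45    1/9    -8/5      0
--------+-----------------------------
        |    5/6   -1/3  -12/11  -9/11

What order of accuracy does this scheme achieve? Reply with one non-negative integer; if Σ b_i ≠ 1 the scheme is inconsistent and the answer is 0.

b = (5/6, -1/3, -12/11, -9/11)
c = (0, 9/4, 311/182, 1)
Ac = (0, 0, 99/56, -4521/1820)
Σ b_i: 5/6·1 + (-1/3)·1 + (-12/11)·1 + (-9/11)·1 = -31/22 ≠ 1 ⇒ order 0.

0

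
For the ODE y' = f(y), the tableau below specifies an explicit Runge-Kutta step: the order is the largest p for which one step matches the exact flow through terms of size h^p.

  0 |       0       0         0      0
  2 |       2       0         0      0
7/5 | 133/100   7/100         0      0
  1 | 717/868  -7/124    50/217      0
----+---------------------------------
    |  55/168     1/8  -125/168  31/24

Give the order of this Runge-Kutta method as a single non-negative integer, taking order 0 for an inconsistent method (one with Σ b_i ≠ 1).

4

b = (55/168, 1/8, -125/168, 31/24)
c = (0, 2, 7/5, 1)
Ac = (0, 0, 7/50, 13/62)
Σ b_i: 55/168·1 + 1/8·1 + (-125/168)·1 + 31/24·1 = 1 ✓
b·c: 1/8·2 + (-125/168)·7/5 + 31/24·1 = 1/2 ✓
b·c²: 1/8·4 + (-125/168)·49/25 + 31/24·1 = 1/3 ✓
b·Ac: (-125/168)·7/50 + 31/24·13/62 = 1/6 ✓
b·c³: 1/8·8 + (-125/168)·343/125 + 31/24·1 = 1/4 ✓
b·(c∘Ac): (-125/168)·49/250 + 31/24·13/62 = 1/8 ✓
b·Ac²: (-125/168)·7/25 + 31/24·7/31 = 1/12 ✓
b·A²c: 31/24·1/31 = 1/24 ✓; 4 stages ⇒ order 4.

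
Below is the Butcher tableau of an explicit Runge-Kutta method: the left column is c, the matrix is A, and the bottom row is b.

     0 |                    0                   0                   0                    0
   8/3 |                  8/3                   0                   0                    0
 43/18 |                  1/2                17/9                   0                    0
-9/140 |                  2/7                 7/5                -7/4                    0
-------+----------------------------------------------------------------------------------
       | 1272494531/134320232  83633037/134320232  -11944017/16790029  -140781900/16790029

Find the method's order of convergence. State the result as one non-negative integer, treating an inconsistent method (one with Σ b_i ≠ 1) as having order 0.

b = (1272494531/134320232, 83633037/134320232, -11944017/16790029, -140781900/16790029)
c = (0, 8/3, 43/18, -9/140)
Ac = (0, 0, 136/27, -161/360)
Σ b_i: 1272494531/134320232·1 + 83633037/134320232·1 + (-11944017/16790029)·1 + (-140781900/16790029)·1 = 1 ✓
b·c: 83633037/134320232·8/3 + (-11944017/16790029)·43/18 + (-140781900/16790029)·(-9/140) = 1/2 ✓
b·c²: 83633037/134320232·64/9 + (-11944017/16790029)·1849/324 + (-140781900/16790029)·81/19600 = 1/3 ✓
b·Ac: (-11944017/16790029)·136/27 + (-140781900/16790029)·(-161/360) = 1/6 ✓
b·c³: 83633037/134320232·512/27 + (-11944017/16790029)·79507/5832 + (-140781900/16790029)·(-729/2744000) = 19850451169/9402416240 ≠ 1/4 ⇒ order 3.
b·(c∘Ac): (-11944017/16790029)·2924/243 + (-140781900/16790029)·23/800 = -3546453655/402960696 ≠ 1/8
b·Ac²: (-11944017/16790029)·1088/81 + (-140781900/16790029)·(-203/6480) = -16850475233/1813323132 ≠ 1/12
b·A²c: (-140781900/16790029)·(-238/27) = 11168697400/151110261 ≠ 1/24

3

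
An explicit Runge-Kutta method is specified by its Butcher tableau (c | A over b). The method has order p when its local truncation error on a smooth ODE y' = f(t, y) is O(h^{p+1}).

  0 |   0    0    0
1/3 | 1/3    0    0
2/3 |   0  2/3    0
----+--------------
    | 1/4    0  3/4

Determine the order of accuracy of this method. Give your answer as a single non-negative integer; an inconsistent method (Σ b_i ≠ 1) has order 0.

3

b = (1/4, 0, 3/4)
c = (0, 1/3, 2/3)
Ac = (0, 0, 2/9)
Σ b_i: 1/4·1 + 3/4·1 = 1 ✓
b·c: 3/4·2/3 = 1/2 ✓
b·c²: 3/4·4/9 = 1/3 ✓
b·Ac: 3/4·2/9 = 1/6 ✓; 3 stages ⇒ order 3.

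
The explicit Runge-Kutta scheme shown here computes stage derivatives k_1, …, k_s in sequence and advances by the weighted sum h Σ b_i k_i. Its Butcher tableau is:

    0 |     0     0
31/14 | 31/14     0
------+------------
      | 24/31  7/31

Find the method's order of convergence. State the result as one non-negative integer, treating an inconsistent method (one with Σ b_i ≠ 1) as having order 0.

b = (24/31, 7/31)
c = (0, 31/14)
Σ b_i: 24/31·1 + 7/31·1 = 1 ✓
b·c: 7/31·31/14 = 1/2 ✓; 2 stages ⇒ order 2.

2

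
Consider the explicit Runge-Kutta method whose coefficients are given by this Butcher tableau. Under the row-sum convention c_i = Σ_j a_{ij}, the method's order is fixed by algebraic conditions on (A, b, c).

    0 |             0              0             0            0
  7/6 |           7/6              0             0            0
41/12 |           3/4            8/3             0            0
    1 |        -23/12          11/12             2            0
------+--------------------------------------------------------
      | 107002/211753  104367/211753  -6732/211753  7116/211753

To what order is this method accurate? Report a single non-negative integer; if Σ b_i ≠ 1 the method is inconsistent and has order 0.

b = (107002/211753, 104367/211753, -6732/211753, 7116/211753)
c = (0, 7/6, 41/12, 1)
Ac = (0, 0, 28/9, 569/72)
Σ b_i: 107002/211753·1 + 104367/211753·1 + (-6732/211753)·1 + 7116/211753·1 = 1 ✓
b·c: 104367/211753·7/6 + (-6732/211753)·41/12 + 7116/211753·1 = 1/2 ✓
b·c²: 104367/211753·49/36 + (-6732/211753)·1681/144 + 7116/211753·1 = 1/3 ✓
b·Ac: (-6732/211753)·28/9 + 7116/211753·569/72 = 1/6 ✓
b·c³: 104367/211753·343/216 + (-6732/211753)·68921/1728 + 7116/211753·1 = -13774723/30492432 ≠ 1/4 ⇒ order 3.
b·(c∘Ac): (-6732/211753)·287/27 + 7116/211753·569/72 = -30645/423506 ≠ 1/8
b·Ac²: (-6732/211753)·98/27 + 7116/211753·10625/432 = 5420977/7623108 ≠ 1/12
b·A²c: 7116/211753·56/9 = 132832/635259 ≠ 1/24

3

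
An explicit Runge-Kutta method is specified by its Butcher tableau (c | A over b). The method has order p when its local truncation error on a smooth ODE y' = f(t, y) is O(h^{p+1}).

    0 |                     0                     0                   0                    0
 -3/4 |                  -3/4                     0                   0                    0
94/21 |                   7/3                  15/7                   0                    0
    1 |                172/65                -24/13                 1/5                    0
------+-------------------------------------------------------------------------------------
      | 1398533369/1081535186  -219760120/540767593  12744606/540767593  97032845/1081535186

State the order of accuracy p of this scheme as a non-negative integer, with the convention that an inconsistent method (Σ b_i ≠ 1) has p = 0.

3

b = (1398533369/1081535186, -219760120/540767593, 12744606/540767593, 97032845/1081535186)
c = (0, -3/4, 94/21, 1)
Ac = (0, 0, -45/28, 3112/1365)
Σ b_i: 1398533369/1081535186·1 + (-219760120/540767593)·1 + 12744606/540767593·1 + 97032845/1081535186·1 = 1 ✓
b·c: (-219760120/540767593)·(-3/4) + 12744606/540767593·94/21 + 97032845/1081535186·1 = 1/2 ✓
b·c²: (-219760120/540767593)·9/16 + 12744606/540767593·8836/441 + 97032845/1081535186·1 = 1/3 ✓
b·Ac: 12744606/540767593·(-45/28) + 97032845/1081535186·3112/1365 = 1/6 ✓
b·c³: (-219760120/540767593)·(-27/64) + 12744606/540767593·830584/9261 + 97032845/1081535186·1 = 647258545511/272546866872 ≠ 1/4 ⇒ order 3.
b·(c∘Ac): 12744606/540767593·(-705/98) + 97032845/1081535186·3112/1365 = 56781599/1622302779 ≠ 1/8
b·Ac²: 12744606/540767593·135/112 + 97032845/1081535186·170201/57330 = 80336138263/272546866872 ≠ 1/12
b·A²c: 97032845/1081535186·(-9/28) = -124756515/4326140744 ≠ 1/24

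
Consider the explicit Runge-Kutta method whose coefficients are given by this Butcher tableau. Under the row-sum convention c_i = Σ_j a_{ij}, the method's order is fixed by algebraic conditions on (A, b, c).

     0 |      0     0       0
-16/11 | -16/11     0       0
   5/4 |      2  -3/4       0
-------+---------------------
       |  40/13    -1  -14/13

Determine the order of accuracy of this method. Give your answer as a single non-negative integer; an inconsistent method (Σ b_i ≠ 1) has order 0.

b = (40/13, -1, -14/13)
c = (0, -16/11, 5/4)
Ac = (0, 0, 12/11)
Σ b_i: 40/13·1 + (-1)·1 + (-14/13)·1 = 1 ✓
b·c: (-1)·(-16/11) + (-14/13)·5/4 = 31/286 ≠ 1/2 ⇒ order 1.

1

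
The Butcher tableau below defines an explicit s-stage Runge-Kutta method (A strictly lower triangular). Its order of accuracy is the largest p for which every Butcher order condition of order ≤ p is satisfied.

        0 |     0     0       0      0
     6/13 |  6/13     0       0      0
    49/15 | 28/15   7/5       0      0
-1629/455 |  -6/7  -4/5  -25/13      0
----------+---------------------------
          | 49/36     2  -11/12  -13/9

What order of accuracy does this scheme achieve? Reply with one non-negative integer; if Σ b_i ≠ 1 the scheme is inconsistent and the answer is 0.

1

b = (49/36, 2, -11/12, -13/9)
c = (0, 6/13, 49/15, -1629/455)
Ac = (0, 0, 42/65, -1297/195)
Σ b_i: 49/36·1 + 2·1 + (-11/12)·1 + (-13/9)·1 = 1 ✓
b·c: 2·6/13 + (-11/12)·49/15 + (-13/9)·(-1629/455) = 50779/16380 ≠ 1/2 ⇒ order 1.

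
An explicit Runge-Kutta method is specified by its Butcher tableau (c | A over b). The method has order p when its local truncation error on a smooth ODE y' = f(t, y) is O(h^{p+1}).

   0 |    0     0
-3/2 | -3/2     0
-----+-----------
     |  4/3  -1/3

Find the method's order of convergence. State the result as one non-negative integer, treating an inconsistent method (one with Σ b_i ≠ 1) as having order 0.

2

b = (4/3, -1/3)
c = (0, -3/2)
Σ b_i: 4/3·1 + (-1/3)·1 = 1 ✓
b·c: (-1/3)·(-3/2) = 1/2 ✓; 2 stages ⇒ order 2.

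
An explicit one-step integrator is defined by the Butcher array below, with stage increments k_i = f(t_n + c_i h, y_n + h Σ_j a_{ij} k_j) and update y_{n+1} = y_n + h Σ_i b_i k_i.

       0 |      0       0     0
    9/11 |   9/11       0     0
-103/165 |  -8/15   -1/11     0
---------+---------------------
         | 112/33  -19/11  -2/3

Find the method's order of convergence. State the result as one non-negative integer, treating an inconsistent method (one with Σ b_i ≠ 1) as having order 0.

1

b = (112/33, -19/11, -2/3)
c = (0, 9/11, -103/165)
Ac = (0, 0, -9/121)
Σ b_i: 112/33·1 + (-19/11)·1 + (-2/3)·1 = 1 ✓
b·c: (-19/11)·9/11 + (-2/3)·(-103/165) = -5429/5445 ≠ 1/2 ⇒ order 1.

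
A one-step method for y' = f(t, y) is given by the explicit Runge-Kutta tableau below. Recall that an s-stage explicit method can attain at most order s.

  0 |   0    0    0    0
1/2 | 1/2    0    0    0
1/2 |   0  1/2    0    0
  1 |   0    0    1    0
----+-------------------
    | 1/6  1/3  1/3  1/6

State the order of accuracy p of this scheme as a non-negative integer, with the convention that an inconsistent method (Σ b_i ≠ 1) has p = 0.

4

b = (1/6, 1/3, 1/3, 1/6)
c = (0, 1/2, 1/2, 1)
Ac = (0, 0, 1/4, 1/2)
Σ b_i: 1/6·1 + 1/3·1 + 1/3·1 + 1/6·1 = 1 ✓
b·c: 1/3·1/2 + 1/3·1/2 + 1/6·1 = 1/2 ✓
b·c²: 1/3·1/4 + 1/3·1/4 + 1/6·1 = 1/3 ✓
b·Ac: 1/3·1/4 + 1/6·1/2 = 1/6 ✓
b·c³: 1/3·1/8 + 1/3·1/8 + 1/6·1 = 1/4 ✓
b·(c∘Ac): 1/3·1/8 + 1/6·1/2 = 1/8 ✓
b·Ac²: 1/3·1/8 + 1/6·1/4 = 1/12 ✓
b·A²c: 1/6·1/4 = 1/24 ✓; 4 stages ⇒ order 4.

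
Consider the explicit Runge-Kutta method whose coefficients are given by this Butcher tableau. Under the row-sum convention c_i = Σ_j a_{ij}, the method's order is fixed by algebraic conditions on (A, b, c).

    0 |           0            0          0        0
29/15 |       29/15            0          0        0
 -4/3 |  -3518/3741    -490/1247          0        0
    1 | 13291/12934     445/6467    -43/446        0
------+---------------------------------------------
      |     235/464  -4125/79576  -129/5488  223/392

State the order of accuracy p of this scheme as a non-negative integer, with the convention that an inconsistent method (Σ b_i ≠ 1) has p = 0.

b = (235/464, -4125/79576, -129/5488, 223/392)
c = (0, 29/15, -4/3, 1)
Ac = (0, 0, -98/129, 175/669)
Σ b_i: 235/464·1 + (-4125/79576)·1 + (-129/5488)·1 + 223/392·1 = 1 ✓
b·c: (-4125/79576)·29/15 + (-129/5488)·(-4/3) + 223/392·1 = 1/2 ✓
b·c²: (-4125/79576)·841/225 + (-129/5488)·16/9 + 223/392·1 = 1/3 ✓
b·Ac: (-129/5488)·(-98/129) + 223/392·175/669 = 1/6 ✓
b·c³: (-4125/79576)·24389/3375 + (-129/5488)·(-64/27) + 223/392·1 = 1/4 ✓
b·(c∘Ac): (-129/5488)·392/387 + 223/392·175/669 = 1/8 ✓
b·Ac²: (-129/5488)·(-2842/1935) + 223/392·287/3345 = 1/12 ✓
b·A²c: 223/392·49/669 = 1/24 ✓; 4 stages ⇒ order 4.

4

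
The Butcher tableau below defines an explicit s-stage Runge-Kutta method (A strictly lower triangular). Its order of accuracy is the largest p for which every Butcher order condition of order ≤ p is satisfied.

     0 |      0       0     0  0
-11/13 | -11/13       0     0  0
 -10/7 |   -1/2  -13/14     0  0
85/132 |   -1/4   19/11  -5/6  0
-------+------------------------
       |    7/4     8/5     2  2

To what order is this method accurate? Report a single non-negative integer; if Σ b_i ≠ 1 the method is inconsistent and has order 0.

b = (7/4, 8/5, 2, 2)
c = (0, -11/13, -10/7, 85/132)
Ac = (0, 0, 11/14, -74/273)
Σ b_i: 7/4·1 + 8/5·1 + 2·1 + 2·1 = 147/20 ≠ 1 ⇒ order 0.

0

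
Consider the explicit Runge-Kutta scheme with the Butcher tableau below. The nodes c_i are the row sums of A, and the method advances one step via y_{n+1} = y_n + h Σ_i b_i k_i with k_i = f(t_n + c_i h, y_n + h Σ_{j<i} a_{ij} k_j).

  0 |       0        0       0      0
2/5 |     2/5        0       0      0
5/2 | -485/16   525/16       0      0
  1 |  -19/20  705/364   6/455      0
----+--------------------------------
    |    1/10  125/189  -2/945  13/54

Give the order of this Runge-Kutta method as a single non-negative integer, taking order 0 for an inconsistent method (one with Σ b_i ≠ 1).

b = (1/10, 125/189, -2/945, 13/54)
c = (0, 2/5, 5/2, 1)
Ac = (0, 0, 105/8, 21/26)
Σ b_i: 1/10·1 + 125/189·1 + (-2/945)·1 + 13/54·1 = 1 ✓
b·c: 125/189·2/5 + (-2/945)·5/2 + 13/54·1 = 1/2 ✓
b·c²: 125/189·4/25 + (-2/945)·25/4 + 13/54·1 = 1/3 ✓
b·Ac: (-2/945)·105/8 + 13/54·21/26 = 1/6 ✓
b·c³: 125/189·8/125 + (-2/945)·125/8 + 13/54·1 = 1/4 ✓
b·(c∘Ac): (-2/945)·525/16 + 13/54·21/26 = 1/8 ✓
b·Ac²: (-2/945)·21/4 + 13/54·51/130 = 1/12 ✓
b·A²c: 13/54·9/52 = 1/24 ✓; 4 stages ⇒ order 4.

4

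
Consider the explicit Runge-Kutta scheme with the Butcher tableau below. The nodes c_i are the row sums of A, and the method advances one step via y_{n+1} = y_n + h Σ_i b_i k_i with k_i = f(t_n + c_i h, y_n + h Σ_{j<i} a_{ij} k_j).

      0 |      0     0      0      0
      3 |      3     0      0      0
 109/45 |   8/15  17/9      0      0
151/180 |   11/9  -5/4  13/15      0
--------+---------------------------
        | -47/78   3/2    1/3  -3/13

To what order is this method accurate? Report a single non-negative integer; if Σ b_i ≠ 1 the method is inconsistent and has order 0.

b = (-47/78, 3/2, 1/3, -3/13)
c = (0, 3, 109/45, 151/180)
Ac = (0, 0, 17/3, -4457/2700)
Σ b_i: (-47/78)·1 + 3/2·1 + 1/3·1 + (-3/13)·1 = 1 ✓
b·c: 3/2·3 + 1/3·109/45 + (-3/13)·151/180 = 35899/7020 ≠ 1/2 ⇒ order 1.

1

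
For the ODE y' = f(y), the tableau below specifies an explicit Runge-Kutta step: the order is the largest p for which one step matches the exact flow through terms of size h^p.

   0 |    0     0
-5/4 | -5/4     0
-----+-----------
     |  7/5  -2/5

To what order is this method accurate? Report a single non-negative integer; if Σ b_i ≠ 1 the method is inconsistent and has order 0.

2

b = (7/5, -2/5)
c = (0, -5/4)
Σ b_i: 7/5·1 + (-2/5)·1 = 1 ✓
b·c: (-2/5)·(-5/4) = 1/2 ✓; 2 stages ⇒ order 2.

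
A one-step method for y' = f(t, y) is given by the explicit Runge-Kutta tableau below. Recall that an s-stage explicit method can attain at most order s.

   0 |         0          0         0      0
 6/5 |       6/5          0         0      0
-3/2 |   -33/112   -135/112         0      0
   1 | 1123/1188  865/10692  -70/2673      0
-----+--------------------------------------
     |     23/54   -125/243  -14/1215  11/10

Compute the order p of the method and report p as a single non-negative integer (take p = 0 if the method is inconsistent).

4

b = (23/54, -125/243, -14/1215, 11/10)
c = (0, 6/5, -3/2, 1)
Ac = (0, 0, -81/56, 3/22)
Σ b_i: 23/54·1 + (-125/243)·1 + (-14/1215)·1 + 11/10·1 = 1 ✓
b·c: (-125/243)·6/5 + (-14/1215)·(-3/2) + 11/10·1 = 1/2 ✓
b·c²: (-125/243)·36/25 + (-14/1215)·9/4 + 11/10·1 = 1/3 ✓
b·Ac: (-14/1215)·(-81/56) + 11/10·3/22 = 1/6 ✓
b·c³: (-125/243)·216/125 + (-14/1215)·(-27/8) + 11/10·1 = 1/4 ✓
b·(c∘Ac): (-14/1215)·243/112 + 11/10·3/22 = 1/8 ✓
b·Ac²: (-14/1215)·(-243/140) + 11/10·19/330 = 1/12 ✓
b·A²c: 11/10·5/132 = 1/24 ✓; 4 stages ⇒ order 4.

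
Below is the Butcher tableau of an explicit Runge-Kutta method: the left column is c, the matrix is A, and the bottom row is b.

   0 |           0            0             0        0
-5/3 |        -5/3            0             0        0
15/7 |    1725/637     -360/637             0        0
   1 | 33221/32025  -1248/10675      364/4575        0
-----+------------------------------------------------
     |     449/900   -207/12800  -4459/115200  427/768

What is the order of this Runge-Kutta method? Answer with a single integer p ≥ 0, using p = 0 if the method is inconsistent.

4

b = (449/900, -207/12800, -4459/115200, 427/768)
c = (0, -5/3, 15/7, 1)
Ac = (0, 0, 600/637, 156/427)
Σ b_i: 449/900·1 + (-207/12800)·1 + (-4459/115200)·1 + 427/768·1 = 1 ✓
b·c: (-207/12800)·(-5/3) + (-4459/115200)·15/7 + 427/768·1 = 1/2 ✓
b·c²: (-207/12800)·25/9 + (-4459/115200)·225/49 + 427/768·1 = 1/3 ✓
b·Ac: (-4459/115200)·600/637 + 427/768·156/427 = 1/6 ✓
b·c³: (-207/12800)·(-125/27) + (-4459/115200)·3375/343 + 427/768·1 = 1/4 ✓
b·(c∘Ac): (-4459/115200)·9000/4459 + 427/768·156/427 = 1/8 ✓
b·Ac²: (-4459/115200)·(-1000/637) + 427/768·52/1281 = 1/12 ✓
b·A²c: 427/768·32/427 = 1/24 ✓; 4 stages ⇒ order 4.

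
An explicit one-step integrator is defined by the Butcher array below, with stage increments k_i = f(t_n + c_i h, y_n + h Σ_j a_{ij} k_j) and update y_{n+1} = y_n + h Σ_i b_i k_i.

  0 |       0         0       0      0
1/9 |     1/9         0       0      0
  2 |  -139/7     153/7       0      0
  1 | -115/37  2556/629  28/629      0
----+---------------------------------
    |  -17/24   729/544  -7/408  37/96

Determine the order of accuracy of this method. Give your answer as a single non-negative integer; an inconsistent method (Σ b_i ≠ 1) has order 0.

b = (-17/24, 729/544, -7/408, 37/96)
c = (0, 1/9, 2, 1)
Ac = (0, 0, 17/7, 20/37)
Σ b_i: (-17/24)·1 + 729/544·1 + (-7/408)·1 + 37/96·1 = 1 ✓
b·c: 729/544·1/9 + (-7/408)·2 + 37/96·1 = 1/2 ✓
b·c²: 729/544·1/81 + (-7/408)·4 + 37/96·1 = 1/3 ✓
b·Ac: (-7/408)·17/7 + 37/96·20/37 = 1/6 ✓
b·c³: 729/544·1/729 + (-7/408)·8 + 37/96·1 = 1/4 ✓
b·(c∘Ac): (-7/408)·34/7 + 37/96·20/37 = 1/8 ✓
b·Ac²: (-7/408)·17/63 + 37/96·76/333 = 1/12 ✓
b·A²c: 37/96·4/37 = 1/24 ✓; 4 stages ⇒ order 4.

4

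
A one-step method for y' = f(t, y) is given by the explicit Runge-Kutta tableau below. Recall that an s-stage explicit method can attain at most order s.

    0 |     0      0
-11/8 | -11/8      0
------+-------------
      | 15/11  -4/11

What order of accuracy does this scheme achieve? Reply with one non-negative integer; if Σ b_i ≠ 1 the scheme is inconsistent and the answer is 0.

2

b = (15/11, -4/11)
c = (0, -11/8)
Σ b_i: 15/11·1 + (-4/11)·1 = 1 ✓
b·c: (-4/11)·(-11/8) = 1/2 ✓; 2 stages ⇒ order 2.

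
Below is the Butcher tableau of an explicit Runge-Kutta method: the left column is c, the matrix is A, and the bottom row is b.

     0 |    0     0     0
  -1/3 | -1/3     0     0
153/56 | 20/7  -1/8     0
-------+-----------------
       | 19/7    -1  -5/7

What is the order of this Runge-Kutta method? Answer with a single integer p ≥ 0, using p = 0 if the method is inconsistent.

1

b = (19/7, -1, -5/7)
c = (0, -1/3, 153/56)
Ac = (0, 0, 1/24)
Σ b_i: 19/7·1 + (-1)·1 + (-5/7)·1 = 1 ✓
b·c: (-1)·(-1/3) + (-5/7)·153/56 = -1903/1176 ≠ 1/2 ⇒ order 1.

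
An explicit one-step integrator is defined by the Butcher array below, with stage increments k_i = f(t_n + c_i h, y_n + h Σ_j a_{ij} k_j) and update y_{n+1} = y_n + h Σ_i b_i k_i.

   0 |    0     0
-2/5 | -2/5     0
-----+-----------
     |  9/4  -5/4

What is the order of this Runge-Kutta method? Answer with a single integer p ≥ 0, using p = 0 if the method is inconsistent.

2

b = (9/4, -5/4)
c = (0, -2/5)
Σ b_i: 9/4·1 + (-5/4)·1 = 1 ✓
b·c: (-5/4)·(-2/5) = 1/2 ✓; 2 stages ⇒ order 2.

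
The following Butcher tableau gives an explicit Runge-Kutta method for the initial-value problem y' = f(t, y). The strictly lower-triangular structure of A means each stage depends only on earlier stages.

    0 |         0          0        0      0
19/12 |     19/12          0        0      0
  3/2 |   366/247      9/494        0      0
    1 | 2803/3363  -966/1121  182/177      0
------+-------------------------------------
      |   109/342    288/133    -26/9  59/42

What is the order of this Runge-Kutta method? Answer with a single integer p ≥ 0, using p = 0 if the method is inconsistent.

b = (109/342, 288/133, -26/9, 59/42)
c = (0, 19/12, 3/2, 1)
Ac = (0, 0, 3/104, 21/118)
Σ b_i: 109/342·1 + 288/133·1 + (-26/9)·1 + 59/42·1 = 1 ✓
b·c: 288/133·19/12 + (-26/9)·3/2 + 59/42·1 = 1/2 ✓
b·c²: 288/133·361/144 + (-26/9)·9/4 + 59/42·1 = 1/3 ✓
b·Ac: (-26/9)·3/104 + 59/42·21/118 = 1/6 ✓
b·c³: 288/133·6859/1728 + (-26/9)·27/8 + 59/42·1 = 1/4 ✓
b·(c∘Ac): (-26/9)·9/208 + 59/42·21/118 = 1/8 ✓
b·Ac²: (-26/9)·19/416 + 59/42·217/1416 = 1/12 ✓
b·A²c: 59/42·7/236 = 1/24 ✓; 4 stages ⇒ order 4.

4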